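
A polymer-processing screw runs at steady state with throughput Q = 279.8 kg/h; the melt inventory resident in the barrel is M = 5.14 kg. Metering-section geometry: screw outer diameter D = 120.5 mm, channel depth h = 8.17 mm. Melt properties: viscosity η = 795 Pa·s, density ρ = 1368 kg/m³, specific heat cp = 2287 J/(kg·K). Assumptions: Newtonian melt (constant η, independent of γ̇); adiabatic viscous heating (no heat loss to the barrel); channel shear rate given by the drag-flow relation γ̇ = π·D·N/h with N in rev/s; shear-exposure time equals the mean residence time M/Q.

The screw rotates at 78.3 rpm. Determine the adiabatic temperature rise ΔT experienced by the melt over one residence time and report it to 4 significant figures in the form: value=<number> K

value=61.44 K

Throughput in SI: Q_s = 279.8 kg/h ÷ 3600 s/h = 0.0777222 kg/s
t_res = M / Q_s = 5.14 / 0.0777222 = 66.133 s
Convert to SI: D = 0.1205 m, h = 0.00817 m, N = 78.3/60 = 1.305 rev/s
Shear rate: γ̇ = πDN/h = π·0.1205·1.305/0.00817 = 60.468 s⁻¹
ΔT = η·γ̇²·t_res/(ρ·cp) = [795 × 60.468² × 66.133] / [1368 × 2287] = 61.4446 K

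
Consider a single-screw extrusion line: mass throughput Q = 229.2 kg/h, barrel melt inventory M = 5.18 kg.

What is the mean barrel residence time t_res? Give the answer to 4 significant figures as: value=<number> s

value=81.36 s

Convert throughput: Q = 229.2 kg/h = 229.2/3600 = 0.0636667 kg/s
Mean residence time: t_res = M/Q_s = 5.18 kg / 0.0636667 kg/s = 81.3613 s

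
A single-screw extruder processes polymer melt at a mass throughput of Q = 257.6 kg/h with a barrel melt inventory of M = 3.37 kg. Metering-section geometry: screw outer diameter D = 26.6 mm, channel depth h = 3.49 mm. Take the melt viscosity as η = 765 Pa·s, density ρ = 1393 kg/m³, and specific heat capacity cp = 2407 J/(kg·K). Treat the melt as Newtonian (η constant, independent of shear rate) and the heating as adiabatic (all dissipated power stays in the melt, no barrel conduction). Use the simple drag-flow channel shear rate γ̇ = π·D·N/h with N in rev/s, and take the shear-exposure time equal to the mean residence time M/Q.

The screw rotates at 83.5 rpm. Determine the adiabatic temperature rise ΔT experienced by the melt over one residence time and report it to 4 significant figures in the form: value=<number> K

value=11.93 K

Q_s = Q / 3600 = 257.6 / 3600 = 0.0715556 kg/s
t_res = M / Q_s = 3.37 / 0.0715556 = 47.0963 s
Geometry in metres: D = 26.6 mm → 0.0266 m, h = 3.49 mm → 0.00349 m; screw speed N = 83.5 rpm = 1.39167 rev/s
γ̇ = π D N / h = (π)(0.0266)(1.39167) / 0.00349 = 33.3228 s⁻¹
ΔT = η·γ̇²·t_res/(ρ·cp) = [765 × 33.3228² × 47.0963] / [1393 × 2407] = 11.9317 K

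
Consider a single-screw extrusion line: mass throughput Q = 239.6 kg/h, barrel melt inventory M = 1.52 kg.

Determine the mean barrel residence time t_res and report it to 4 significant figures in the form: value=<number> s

value=22.84 s

Q_s = Q / 3600 = 239.6 / 3600 = 0.0665556 kg/s
Mean residence time: t_res = M/Q_s = 1.52 kg / 0.0665556 kg/s = 22.8381 s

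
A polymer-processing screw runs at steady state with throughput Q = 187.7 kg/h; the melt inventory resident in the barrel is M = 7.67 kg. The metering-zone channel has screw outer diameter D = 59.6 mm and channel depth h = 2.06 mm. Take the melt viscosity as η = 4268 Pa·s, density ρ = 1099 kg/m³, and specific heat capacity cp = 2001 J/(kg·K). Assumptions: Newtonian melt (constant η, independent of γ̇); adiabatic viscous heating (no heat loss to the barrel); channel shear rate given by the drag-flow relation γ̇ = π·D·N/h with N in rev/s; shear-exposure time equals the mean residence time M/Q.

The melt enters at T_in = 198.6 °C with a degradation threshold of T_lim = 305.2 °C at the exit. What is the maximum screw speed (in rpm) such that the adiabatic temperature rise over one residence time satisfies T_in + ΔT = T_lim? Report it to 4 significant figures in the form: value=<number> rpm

value=12.76 rpm

Q_s = Q / 3600 = 187.7 / 3600 = 0.0521389 kg/s
Mean residence time: t_res = M/Q_s = 7.67 kg / 0.0521389 kg/s = 147.107 s
D = 59.6 mm = 0.0596 m;  h = 2.06 mm = 0.00206 m
ΔT_a = T_lim − T_in = 305.2 °C − 198.6 °C = 106.6 K
γ̇_max² = ΔT_a·ρ·cp / (η·t_res) = [106.6 × 1099 × 2001] / [4268 × 147.107] = 373.374 s⁻²
γ̇_max = sqrt(373.374) = 19.3229 s⁻¹
N_max = γ̇_max·h / (π·D) = 19.3229 · 0.00206 / (π · 0.0596) = 0.21259 rev/s = 12.7554 rpm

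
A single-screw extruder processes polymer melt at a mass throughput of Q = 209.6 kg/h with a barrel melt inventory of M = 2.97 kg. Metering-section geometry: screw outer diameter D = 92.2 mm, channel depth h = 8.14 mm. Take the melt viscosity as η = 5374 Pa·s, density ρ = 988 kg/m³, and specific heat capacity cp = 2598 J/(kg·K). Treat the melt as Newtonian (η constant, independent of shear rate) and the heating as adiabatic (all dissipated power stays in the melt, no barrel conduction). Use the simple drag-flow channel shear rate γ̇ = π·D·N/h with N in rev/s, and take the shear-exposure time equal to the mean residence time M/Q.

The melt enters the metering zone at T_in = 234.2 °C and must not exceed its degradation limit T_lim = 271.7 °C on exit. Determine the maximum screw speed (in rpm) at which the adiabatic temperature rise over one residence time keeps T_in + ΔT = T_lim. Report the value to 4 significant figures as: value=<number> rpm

value=31.60 rpm

Convert throughput: Q = 209.6 kg/h = 209.6/3600 = 0.0582222 kg/s
t_res = M / Q_s = 2.97 / 0.0582222 = 51.0115 s
D = 92.2 mm = 0.0922 m;  h = 8.14 mm = 0.00814 m
Allowable rise: ΔT_a = T_lim − T_in = 271.7 − 234.2 = 37.5 K
Invert ΔT = ηγ̇²t_res/(ρcp) for γ̇: γ̇_max² = ΔT_a ρ cp / (η t_res) = 37.5·988·2598 / (5374·51.0115) = 351.125 s⁻²
Take the square root: γ̇_max = √(351.125) = 18.7383 s⁻¹
N_max = γ̇_max·h / (π·D) = 18.7383 · 0.00814 / (π · 0.0922) = 0.526592 rev/s = 31.5955 rpm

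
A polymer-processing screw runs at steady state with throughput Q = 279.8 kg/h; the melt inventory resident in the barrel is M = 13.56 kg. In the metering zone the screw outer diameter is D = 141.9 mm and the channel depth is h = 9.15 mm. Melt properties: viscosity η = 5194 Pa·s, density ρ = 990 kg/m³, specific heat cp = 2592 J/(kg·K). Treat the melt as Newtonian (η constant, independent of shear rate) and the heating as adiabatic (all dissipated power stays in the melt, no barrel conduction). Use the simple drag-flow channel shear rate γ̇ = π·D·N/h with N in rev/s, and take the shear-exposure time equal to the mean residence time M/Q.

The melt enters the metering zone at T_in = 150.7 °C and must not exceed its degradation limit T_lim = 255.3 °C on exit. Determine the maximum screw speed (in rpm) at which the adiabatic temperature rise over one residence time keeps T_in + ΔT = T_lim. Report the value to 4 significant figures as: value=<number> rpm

Q_s = Q / 3600 = 279.8 / 3600 = 0.0777222 kg/s
Mean residence time: t_res = M/Q_s = 13.56 kg / 0.0777222 kg/s = 174.467 s
Convert to metres: D = 0.1419 m, h = 0.00915 m
ΔT_a = T_lim − T_in = 255.3 − 150.7 = 104.6 K
γ̇_max² = ΔT_a·ρ·cp / (η·t_res) = [104.6 × 990 × 2592] / [5194 × 174.467] = 296.2 s⁻²
γ̇_max = sqrt(296.2) = 17.2105 s⁻¹
N_max = γ̇_max h / (πD) = 17.2105·0.00915/(π·0.1419) = 0.353249 rev/s → ×60 = 21.195 rpm

value=21.19 rpm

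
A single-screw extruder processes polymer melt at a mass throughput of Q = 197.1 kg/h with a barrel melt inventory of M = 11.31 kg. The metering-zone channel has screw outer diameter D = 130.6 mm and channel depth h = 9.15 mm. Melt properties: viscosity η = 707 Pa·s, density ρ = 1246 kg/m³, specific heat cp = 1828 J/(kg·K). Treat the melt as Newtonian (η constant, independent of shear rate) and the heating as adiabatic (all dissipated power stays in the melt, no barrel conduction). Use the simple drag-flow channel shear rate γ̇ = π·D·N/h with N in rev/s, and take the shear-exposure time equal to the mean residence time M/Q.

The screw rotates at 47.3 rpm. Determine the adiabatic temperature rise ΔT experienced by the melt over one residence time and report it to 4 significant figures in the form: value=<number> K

Throughput in SI: Q_s = 197.1 kg/h ÷ 3600 s/h = 0.05475 kg/s
t_res = M / Q_s = 11.31 ÷ 0.05475 = 206.575 s
Geometry in metres: D = 130.6 mm → 0.1306 m, h = 9.15 mm → 0.00915 m; screw speed N = 47.3 rpm = 0.788333 rev/s
γ̇ = π·D·N / h = π · 0.1306 · 0.788333 / 0.00915 = 35.3494 s⁻¹
ΔT = η·γ̇²·t_res/(ρ·cp) = [707 × 35.3494² × 206.575] / [1246 × 1828] = 80.1249 K

value=80.12 K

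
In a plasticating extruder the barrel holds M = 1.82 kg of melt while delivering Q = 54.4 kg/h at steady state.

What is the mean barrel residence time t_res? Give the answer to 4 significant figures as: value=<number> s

value=120.4 s

Convert throughput: Q = 54.4 kg/h = 54.4/3600 = 0.0151111 kg/s
t_res = M / Q_s = 1.82 / 0.0151111 = 120.441 s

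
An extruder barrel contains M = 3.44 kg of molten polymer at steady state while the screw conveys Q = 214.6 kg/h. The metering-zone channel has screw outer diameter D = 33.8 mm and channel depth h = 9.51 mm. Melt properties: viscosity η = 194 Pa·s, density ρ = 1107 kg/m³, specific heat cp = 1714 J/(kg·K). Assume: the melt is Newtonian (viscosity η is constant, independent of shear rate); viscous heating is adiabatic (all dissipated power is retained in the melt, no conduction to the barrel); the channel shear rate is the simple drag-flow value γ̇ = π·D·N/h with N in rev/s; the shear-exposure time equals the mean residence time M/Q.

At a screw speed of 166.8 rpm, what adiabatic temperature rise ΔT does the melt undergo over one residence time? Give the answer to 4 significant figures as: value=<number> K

value=5.685 K

Q_s = Q / 3600 = 214.6 / 3600 = 0.0596111 kg/s
Mean residence time: t_res = M/Q_s = 3.44 kg / 0.0596111 kg/s = 57.7074 s
D = 33.8 mm = 0.0338 m;  h = 9.51 mm = 0.00951 m;  N = 166.8 rpm / 60 = 2.78 rev/s
γ̇ = π D N / h = (π)(0.0338)(2.78) / 0.00951 = 31.0407 s⁻¹
ΔT = η·γ̇²·t_res/(ρ·cp) = [194 × 31.0407² × 57.7074] / [1107 × 1714] = 5.68508 K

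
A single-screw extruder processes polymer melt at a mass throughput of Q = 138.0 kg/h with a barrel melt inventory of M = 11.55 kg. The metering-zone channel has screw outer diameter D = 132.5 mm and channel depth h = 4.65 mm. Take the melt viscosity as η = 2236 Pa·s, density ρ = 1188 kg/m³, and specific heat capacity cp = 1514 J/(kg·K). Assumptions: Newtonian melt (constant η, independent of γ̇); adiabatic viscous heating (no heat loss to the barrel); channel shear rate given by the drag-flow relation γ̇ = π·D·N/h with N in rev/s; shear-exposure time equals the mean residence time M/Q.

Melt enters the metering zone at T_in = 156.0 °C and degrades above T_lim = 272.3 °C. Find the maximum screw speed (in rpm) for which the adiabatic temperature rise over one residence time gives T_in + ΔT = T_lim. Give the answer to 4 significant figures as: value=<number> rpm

value=11.81 rpm

Convert throughput: Q = 138.0 kg/h = 138.0/3600 = 0.0383333 kg/s
t_res = M / Q_s = 11.55 ÷ 0.0383333 = 301.304 s
Convert to metres: D = 0.1325 m, h = 0.00465 m
ΔT_a = T_lim − T_in = 272.3 °C − 156.0 °C = 116.3 K
γ̇_max² = ΔT_a·ρ·cp/(η·t_res) = 116.3·1188·1514/(2236·301.304) = 310.488 s⁻²
γ̇_max = √310.488 = 17.6207 s⁻¹
Solve γ̇ = πDN/h for N: N_max = γ̇_max·h/(π·D) = 17.6207 × 0.00465 / (π × 0.1325) = 0.196838 rev/s = 11.8103 rpm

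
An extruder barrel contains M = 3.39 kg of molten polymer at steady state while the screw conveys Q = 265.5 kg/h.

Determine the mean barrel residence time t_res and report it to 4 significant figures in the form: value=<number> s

Convert throughput: Q = 265.5 kg/h = 265.5/3600 = 0.07375 kg/s
t_res = M / Q_s = 3.39 ÷ 0.07375 = 45.9661 s

value=45.97 s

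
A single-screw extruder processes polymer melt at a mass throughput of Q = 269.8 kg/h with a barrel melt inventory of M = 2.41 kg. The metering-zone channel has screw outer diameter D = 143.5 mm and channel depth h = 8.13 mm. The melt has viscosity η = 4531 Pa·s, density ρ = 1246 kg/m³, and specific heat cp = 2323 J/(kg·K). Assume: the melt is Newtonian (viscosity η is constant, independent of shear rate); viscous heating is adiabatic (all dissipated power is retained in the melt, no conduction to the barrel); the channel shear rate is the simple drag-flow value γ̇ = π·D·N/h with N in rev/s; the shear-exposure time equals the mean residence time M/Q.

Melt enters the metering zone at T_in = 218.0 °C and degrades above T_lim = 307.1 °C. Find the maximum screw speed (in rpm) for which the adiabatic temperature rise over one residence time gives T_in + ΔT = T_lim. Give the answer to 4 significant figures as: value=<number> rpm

value=45.52 rpm

Throughput in SI: Q_s = 269.8 kg/h ÷ 3600 s/h = 0.0749444 kg/s
Mean residence time: t_res = M/Q_s = 2.41 kg / 0.0749444 kg/s = 32.1572 s
Convert to metres: D = 0.1435 m, h = 0.00813 m
Allowable rise: ΔT_a = T_lim − T_in = 307.1 − 218.0 = 89.1 K
γ̇_max² = ΔT_a·ρ·cp / (η·t_res) = [89.1 × 1246 × 2323] / [4531 × 32.1572] = 1770 s⁻²
γ̇_max = sqrt(1770) = 42.0714 s⁻¹
Solve γ̇ = πDN/h for N: N_max = γ̇_max·h/(π·D) = 42.0714 × 0.00813 / (π × 0.1435) = 0.758709 rev/s = 45.5226 rpm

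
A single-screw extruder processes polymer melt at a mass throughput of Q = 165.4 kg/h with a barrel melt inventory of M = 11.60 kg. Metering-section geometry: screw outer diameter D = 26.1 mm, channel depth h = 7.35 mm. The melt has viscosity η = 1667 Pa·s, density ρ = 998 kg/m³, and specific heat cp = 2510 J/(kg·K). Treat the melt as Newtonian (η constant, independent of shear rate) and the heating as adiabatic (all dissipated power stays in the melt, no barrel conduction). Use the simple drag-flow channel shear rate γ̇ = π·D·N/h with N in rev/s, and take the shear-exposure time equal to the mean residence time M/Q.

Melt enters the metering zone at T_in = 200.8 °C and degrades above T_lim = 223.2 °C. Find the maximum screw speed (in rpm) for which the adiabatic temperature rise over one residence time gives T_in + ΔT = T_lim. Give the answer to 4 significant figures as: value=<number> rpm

Throughput in SI: Q_s = 165.4 kg/h ÷ 3600 s/h = 0.0459444 kg/s
t_res = M / Q_s = 11.60 ÷ 0.0459444 = 252.479 s
Convert to metres: D = 0.0261 m, h = 0.00735 m
ΔT_a = T_lim − T_in = 223.2 − 200.8 = 22.4 K
γ̇_max² = ΔT_a·ρ·cp / (η·t_res) = [22.4 × 998 × 2510] / [1667 × 252.479] = 133.319 s⁻²
Take the square root: γ̇_max = √(133.319) = 11.5464 s⁻¹
Solve γ̇ = πDN/h for N: N_max = γ̇_max·h/(π·D) = 11.5464 × 0.00735 / (π × 0.0261) = 1.03501 rev/s = 62.1004 rpm

value=62.10 rpm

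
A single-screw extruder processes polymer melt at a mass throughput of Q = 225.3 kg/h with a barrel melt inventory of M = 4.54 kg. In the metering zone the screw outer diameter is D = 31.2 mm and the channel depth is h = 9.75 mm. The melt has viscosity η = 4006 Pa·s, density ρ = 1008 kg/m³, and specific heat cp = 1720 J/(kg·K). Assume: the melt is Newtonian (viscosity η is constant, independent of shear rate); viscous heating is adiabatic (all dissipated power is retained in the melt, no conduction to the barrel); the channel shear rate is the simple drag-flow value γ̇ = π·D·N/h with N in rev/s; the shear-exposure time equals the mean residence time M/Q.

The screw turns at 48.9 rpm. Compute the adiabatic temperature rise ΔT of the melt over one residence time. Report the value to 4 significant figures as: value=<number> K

Convert throughput: Q = 225.3 kg/h = 225.3/3600 = 0.0625833 kg/s
t_res = M / Q_s = 4.54 ÷ 0.0625833 = 72.5433 s
Convert to SI: D = 0.0312 m, h = 0.00975 m, N = 48.9/60 = 0.815 rev/s
γ̇ = π·D·N / h = π · 0.0312 · 0.815 / 0.00975 = 8.19327 s⁻¹
Adiabatic rise: ΔT = η γ̇² t_res / (ρ cp) = 4006·(8.19327)²·72.5433 / (1008·1720) = 11.2521 K

value=11.25 K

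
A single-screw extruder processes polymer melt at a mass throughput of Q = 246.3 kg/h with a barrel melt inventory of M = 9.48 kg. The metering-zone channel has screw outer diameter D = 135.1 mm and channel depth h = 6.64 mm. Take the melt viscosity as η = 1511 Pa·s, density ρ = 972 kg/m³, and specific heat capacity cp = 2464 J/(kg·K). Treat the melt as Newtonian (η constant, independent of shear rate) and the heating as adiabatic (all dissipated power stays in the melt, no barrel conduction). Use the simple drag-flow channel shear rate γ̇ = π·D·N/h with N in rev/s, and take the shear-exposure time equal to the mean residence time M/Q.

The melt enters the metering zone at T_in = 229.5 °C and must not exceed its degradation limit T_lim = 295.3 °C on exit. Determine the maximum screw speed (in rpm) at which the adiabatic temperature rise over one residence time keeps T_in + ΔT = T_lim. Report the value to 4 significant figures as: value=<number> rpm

Q_s = Q / 3600 = 246.3 / 3600 = 0.0684167 kg/s
t_res = M / Q_s = 9.48 / 0.0684167 = 138.563 s
Geometry in SI: D = 135.1 mm → 0.1351 m, h = 6.64 mm → 0.00664 m
ΔT_a = T_lim − T_in = 295.3 − 229.5 = 65.8 K
Invert ΔT = ηγ̇²t_res/(ρcp) for γ̇: γ̇_max² = ΔT_a ρ cp / (η t_res) = 65.8·972·2464 / (1511·138.563) = 752.7 s⁻²
γ̇_max = sqrt(752.7) = 27.4354 s⁻¹
Solve γ̇ = πDN/h for N: N_max = γ̇_max·h/(π·D) = 27.4354 × 0.00664 / (π × 0.1351) = 0.429214 rev/s = 25.7528 rpm

value=25.75 rpm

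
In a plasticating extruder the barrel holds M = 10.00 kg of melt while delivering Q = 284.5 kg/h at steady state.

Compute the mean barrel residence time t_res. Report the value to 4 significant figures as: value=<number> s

Convert throughput: Q = 284.5 kg/h = 284.5/3600 = 0.0790278 kg/s
t_res = M / Q_s = 10.00 ÷ 0.0790278 = 126.538 s

value=126.5 s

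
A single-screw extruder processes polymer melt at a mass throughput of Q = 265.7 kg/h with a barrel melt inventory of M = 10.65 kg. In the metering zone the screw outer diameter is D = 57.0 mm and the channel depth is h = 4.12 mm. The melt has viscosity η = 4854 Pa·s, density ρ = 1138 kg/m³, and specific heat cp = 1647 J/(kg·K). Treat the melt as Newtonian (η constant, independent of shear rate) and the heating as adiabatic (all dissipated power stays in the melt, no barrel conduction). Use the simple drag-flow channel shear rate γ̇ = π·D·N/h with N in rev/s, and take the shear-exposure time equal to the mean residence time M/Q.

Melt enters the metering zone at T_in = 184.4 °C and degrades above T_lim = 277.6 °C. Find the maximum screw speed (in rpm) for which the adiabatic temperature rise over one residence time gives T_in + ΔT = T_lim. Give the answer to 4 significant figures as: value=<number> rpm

Q_s = Q / 3600 = 265.7 / 3600 = 0.0738056 kg/s
t_res = M / Q_s = 10.65 / 0.0738056 = 144.298 s
D = 57.0 mm = 0.057 m;  h = 4.12 mm = 0.00412 m
ΔT_a = T_lim − T_in = 277.6 − 184.4 = 93.2 K
Invert ΔT = ηγ̇²t_res/(ρcp) for γ̇: γ̇_max² = ΔT_a ρ cp / (η t_res) = 93.2·1138·1647 / (4854·144.298) = 249.397 s⁻²
γ̇_max = sqrt(249.397) = 15.7923 s⁻¹
N_max = γ̇_max h / (πD) = 15.7923·0.00412/(π·0.057) = 0.363344 rev/s → ×60 = 21.8007 rpm

value=21.80 rpm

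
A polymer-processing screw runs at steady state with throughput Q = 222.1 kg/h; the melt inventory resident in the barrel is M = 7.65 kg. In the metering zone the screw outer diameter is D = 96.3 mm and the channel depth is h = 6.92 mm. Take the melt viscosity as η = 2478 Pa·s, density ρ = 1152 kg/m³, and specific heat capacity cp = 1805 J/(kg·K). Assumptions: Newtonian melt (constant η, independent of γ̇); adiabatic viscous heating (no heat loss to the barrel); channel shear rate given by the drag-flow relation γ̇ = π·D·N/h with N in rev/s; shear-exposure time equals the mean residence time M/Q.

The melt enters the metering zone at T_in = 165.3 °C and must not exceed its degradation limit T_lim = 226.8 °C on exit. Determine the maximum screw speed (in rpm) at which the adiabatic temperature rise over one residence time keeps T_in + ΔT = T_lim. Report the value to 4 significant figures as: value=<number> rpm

value=28.00 rpm

Q_s = Q / 3600 = 222.1 / 3600 = 0.0616944 kg/s
t_res = M / Q_s = 7.65 / 0.0616944 = 123.998 s
Convert to metres: D = 0.0963 m, h = 0.00692 m
ΔT_a = T_lim − T_in = 226.8 °C − 165.3 °C = 61.5 K
Invert ΔT = ηγ̇²t_res/(ρcp) for γ̇: γ̇_max² = ΔT_a ρ cp / (η t_res) = 61.5·1152·1805 / (2478·123.998) = 416.187 s⁻²
γ̇_max = sqrt(416.187) = 20.4007 s⁻¹
N_max = γ̇_max h / (πD) = 20.4007·0.00692/(π·0.0963) = 0.466631 rev/s → ×60 = 27.9979 rpm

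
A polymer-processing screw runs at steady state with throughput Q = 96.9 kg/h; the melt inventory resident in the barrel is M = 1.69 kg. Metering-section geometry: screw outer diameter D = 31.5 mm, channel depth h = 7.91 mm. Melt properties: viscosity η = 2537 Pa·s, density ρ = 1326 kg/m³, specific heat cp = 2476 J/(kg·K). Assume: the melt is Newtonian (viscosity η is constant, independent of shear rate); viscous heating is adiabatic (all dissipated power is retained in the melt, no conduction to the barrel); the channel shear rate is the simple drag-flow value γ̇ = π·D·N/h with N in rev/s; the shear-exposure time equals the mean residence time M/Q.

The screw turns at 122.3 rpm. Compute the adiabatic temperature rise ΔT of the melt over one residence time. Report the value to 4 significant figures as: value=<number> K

value=31.55 K

Convert throughput: Q = 96.9 kg/h = 96.9/3600 = 0.0269167 kg/s
Mean residence time: t_res = M/Q_s = 1.69 kg / 0.0269167 kg/s = 62.7864 s
D = 31.5 mm = 0.0315 m;  h = 7.91 mm = 0.00791 m;  N = 122.3 rpm / 60 = 2.03833 rev/s
γ̇ = π·D·N / h = π · 0.0315 · 2.03833 / 0.00791 = 25.5011 s⁻¹
ΔT = η·γ̇²·t_res / (ρ·cp) = 2537 · (25.5011)² · 62.7864 / (1326 · 2476) = 31.5508 K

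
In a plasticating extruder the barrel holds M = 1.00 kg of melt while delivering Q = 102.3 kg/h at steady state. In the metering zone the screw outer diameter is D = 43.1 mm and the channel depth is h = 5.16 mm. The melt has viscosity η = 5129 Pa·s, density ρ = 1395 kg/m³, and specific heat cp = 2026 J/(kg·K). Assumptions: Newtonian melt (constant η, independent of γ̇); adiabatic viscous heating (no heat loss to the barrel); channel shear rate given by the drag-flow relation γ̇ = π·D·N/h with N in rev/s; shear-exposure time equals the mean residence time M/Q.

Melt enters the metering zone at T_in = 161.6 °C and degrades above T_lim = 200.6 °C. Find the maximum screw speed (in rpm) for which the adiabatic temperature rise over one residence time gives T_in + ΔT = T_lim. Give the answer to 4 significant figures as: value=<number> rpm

Throughput in SI: Q_s = 102.3 kg/h ÷ 3600 s/h = 0.0284167 kg/s
Mean residence time: t_res = M/Q_s = 1.00 kg / 0.0284167 kg/s = 35.1906 s
Geometry in SI: D = 43.1 mm → 0.0431 m, h = 5.16 mm → 0.00516 m
Allowable rise: ΔT_a = T_lim − T_in = 200.6 − 161.6 = 39 K
γ̇_max² = ΔT_a·ρ·cp/(η·t_res) = 39·1395·2026/(5129·35.1906) = 610.687 s⁻²
Take the square root: γ̇_max = √(610.687) = 24.7121 s⁻¹
Solve γ̇ = πDN/h for N: N_max = γ̇_max·h/(π·D) = 24.7121 × 0.00516 / (π × 0.0431) = 0.941742 rev/s = 56.5045 rpm

value=56.50 rpm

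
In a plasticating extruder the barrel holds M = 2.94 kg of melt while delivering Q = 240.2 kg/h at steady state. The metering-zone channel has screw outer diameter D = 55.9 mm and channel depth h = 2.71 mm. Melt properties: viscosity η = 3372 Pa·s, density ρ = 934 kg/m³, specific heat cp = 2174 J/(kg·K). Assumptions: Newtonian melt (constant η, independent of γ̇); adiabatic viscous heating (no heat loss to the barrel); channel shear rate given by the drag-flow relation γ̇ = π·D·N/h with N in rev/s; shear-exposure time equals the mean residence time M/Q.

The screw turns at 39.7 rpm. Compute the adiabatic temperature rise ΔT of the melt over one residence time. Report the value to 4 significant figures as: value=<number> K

Q_s = Q / 3600 = 240.2 / 3600 = 0.0667222 kg/s
Mean residence time: t_res = M/Q_s = 2.94 kg / 0.0667222 kg/s = 44.0633 s
Geometry in metres: D = 55.9 mm → 0.0559 m, h = 2.71 mm → 0.00271 m; screw speed N = 39.7 rpm = 0.661667 rev/s
γ̇ = π·D·N / h = π · 0.0559 · 0.661667 / 0.00271 = 42.8777 s⁻¹
ΔT = η·γ̇²·t_res / (ρ·cp) = 3372 · (42.8777)² · 44.0633 / (934 · 2174) = 134.531 K

value=134.5 K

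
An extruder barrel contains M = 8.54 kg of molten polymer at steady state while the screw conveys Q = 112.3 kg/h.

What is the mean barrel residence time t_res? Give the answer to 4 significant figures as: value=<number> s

Throughput in SI: Q_s = 112.3 kg/h ÷ 3600 s/h = 0.0311944 kg/s
t_res = M / Q_s = 8.54 ÷ 0.0311944 = 273.767 s

value=273.8 s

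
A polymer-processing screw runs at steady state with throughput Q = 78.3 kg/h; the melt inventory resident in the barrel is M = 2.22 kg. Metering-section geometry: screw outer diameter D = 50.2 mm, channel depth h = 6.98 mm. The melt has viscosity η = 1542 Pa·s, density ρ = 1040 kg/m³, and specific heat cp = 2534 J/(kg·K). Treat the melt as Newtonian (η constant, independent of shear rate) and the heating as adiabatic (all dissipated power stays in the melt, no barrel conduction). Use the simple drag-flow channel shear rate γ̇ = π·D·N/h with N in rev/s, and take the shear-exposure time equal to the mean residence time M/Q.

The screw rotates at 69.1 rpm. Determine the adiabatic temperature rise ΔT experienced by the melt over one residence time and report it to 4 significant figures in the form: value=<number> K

value=40.44 K

Throughput in SI: Q_s = 78.3 kg/h ÷ 3600 s/h = 0.02175 kg/s
t_res = M / Q_s = 2.22 / 0.02175 = 102.069 s
Geometry in metres: D = 50.2 mm → 0.0502 m, h = 6.98 mm → 0.00698 m; screw speed N = 69.1 rpm = 1.15167 rev/s
γ̇ = π D N / h = (π)(0.0502)(1.15167) / 0.00698 = 26.0211 s⁻¹
ΔT = η·γ̇²·t_res/(ρ·cp) = [1542 × 26.0211² × 102.069] / [1040 × 2534] = 40.4379 K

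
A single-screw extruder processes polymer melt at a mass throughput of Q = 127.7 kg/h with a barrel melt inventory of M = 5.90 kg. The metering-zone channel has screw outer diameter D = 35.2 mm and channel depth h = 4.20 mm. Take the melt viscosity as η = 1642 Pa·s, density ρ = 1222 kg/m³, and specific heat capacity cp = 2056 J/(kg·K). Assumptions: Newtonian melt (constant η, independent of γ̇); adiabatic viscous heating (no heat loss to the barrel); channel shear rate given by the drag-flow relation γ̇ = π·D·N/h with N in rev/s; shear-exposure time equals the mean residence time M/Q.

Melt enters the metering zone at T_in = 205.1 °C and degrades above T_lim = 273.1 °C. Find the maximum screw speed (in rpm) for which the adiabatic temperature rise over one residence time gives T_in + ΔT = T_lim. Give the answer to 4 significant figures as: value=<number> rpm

value=57.00 rpm

Q_s = Q / 3600 = 127.7 / 3600 = 0.0354722 kg/s
t_res = M / Q_s = 5.90 ÷ 0.0354722 = 166.327 s
Geometry in SI: D = 35.2 mm → 0.0352 m, h = 4.20 mm → 0.0042 m
Allowable rise: ΔT_a = T_lim − T_in = 273.1 − 205.1 = 68 K
γ̇_max² = ΔT_a·ρ·cp/(η·t_res) = 68·1222·2056/(1642·166.327) = 625.556 s⁻²
γ̇_max = sqrt(625.556) = 25.0111 s⁻¹
Solve γ̇ = πDN/h for N: N_max = γ̇_max·h/(π·D) = 25.0111 × 0.0042 / (π × 0.0352) = 0.949926 rev/s = 56.9956 rpm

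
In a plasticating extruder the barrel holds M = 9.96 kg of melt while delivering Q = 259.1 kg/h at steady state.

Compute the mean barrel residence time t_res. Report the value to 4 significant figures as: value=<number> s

value=138.4 s

Throughput in SI: Q_s = 259.1 kg/h ÷ 3600 s/h = 0.0719722 kg/s
t_res = M / Q_s = 9.96 / 0.0719722 = 138.387 s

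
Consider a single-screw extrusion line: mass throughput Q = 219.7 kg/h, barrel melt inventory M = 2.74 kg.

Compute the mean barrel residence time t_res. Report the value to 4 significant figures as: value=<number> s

value=44.90 s

Throughput in SI: Q_s = 219.7 kg/h ÷ 3600 s/h = 0.0610278 kg/s
t_res = M / Q_s = 2.74 ÷ 0.0610278 = 44.8976 s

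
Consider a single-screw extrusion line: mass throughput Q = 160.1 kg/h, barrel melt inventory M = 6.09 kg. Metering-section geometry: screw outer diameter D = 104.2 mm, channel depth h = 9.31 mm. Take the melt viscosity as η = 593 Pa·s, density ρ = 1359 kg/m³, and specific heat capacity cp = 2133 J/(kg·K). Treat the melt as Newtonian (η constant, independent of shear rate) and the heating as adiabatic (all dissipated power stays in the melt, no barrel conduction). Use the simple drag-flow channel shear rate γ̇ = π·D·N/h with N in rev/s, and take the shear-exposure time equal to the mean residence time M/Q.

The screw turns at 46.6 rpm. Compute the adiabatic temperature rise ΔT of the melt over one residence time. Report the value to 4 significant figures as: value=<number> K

value=20.89 K

Q_s = Q / 3600 = 160.1 / 3600 = 0.0444722 kg/s
t_res = M / Q_s = 6.09 ÷ 0.0444722 = 136.939 s
Convert to SI: D = 0.1042 m, h = 0.00931 m, N = 46.6/60 = 0.776667 rev/s
γ̇ = π D N / h = (π)(0.1042)(0.776667) / 0.00931 = 27.3088 s⁻¹
ΔT = η·γ̇²·t_res / (ρ·cp) = 593 · (27.3088)² · 136.939 / (1359 · 2133) = 20.8919 K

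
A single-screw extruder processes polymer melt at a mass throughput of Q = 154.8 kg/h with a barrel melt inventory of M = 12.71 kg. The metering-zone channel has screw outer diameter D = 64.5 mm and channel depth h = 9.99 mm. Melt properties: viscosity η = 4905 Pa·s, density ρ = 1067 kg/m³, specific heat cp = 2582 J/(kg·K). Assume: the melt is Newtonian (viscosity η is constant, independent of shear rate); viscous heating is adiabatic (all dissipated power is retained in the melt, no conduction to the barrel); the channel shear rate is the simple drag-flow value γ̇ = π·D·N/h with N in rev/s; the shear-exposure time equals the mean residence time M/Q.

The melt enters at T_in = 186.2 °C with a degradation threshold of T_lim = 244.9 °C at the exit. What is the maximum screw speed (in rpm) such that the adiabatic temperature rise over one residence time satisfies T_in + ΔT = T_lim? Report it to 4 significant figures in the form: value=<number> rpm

value=31.24 rpm

Q_s = Q / 3600 = 154.8 / 3600 = 0.043 kg/s
Mean residence time: t_res = M/Q_s = 12.71 kg / 0.043 kg/s = 295.581 s
Geometry in SI: D = 64.5 mm → 0.0645 m, h = 9.99 mm → 0.00999 m
Allowable rise: ΔT_a = T_lim − T_in = 244.9 − 186.2 = 58.7 K
γ̇_max² = ΔT_a·ρ·cp/(η·t_res) = 58.7·1067·2582/(4905·295.581) = 111.543 s⁻²
γ̇_max = sqrt(111.543) = 10.5614 s⁻¹
N_max = γ̇_max h / (πD) = 10.5614·0.00999/(π·0.0645) = 0.520688 rev/s → ×60 = 31.2413 rpm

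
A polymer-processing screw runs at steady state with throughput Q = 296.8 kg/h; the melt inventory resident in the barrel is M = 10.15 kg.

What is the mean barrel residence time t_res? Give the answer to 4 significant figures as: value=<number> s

value=123.1 s

Q_s = Q / 3600 = 296.8 / 3600 = 0.0824444 kg/s
Mean residence time: t_res = M/Q_s = 10.15 kg / 0.0824444 kg/s = 123.113 s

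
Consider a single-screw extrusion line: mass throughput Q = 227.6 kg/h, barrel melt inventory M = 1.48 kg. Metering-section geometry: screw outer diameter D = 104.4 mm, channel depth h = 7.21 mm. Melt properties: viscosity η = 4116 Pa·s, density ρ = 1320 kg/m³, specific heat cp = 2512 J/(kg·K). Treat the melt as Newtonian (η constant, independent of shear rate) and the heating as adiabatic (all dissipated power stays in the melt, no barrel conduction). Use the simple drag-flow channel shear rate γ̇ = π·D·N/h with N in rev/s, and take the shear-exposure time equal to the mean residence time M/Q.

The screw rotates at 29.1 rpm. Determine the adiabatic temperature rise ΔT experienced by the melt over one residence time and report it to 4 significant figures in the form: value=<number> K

Q_s = Q / 3600 = 227.6 / 3600 = 0.0632222 kg/s
Mean residence time: t_res = M/Q_s = 1.48 kg / 0.0632222 kg/s = 23.4095 s
Geometry in metres: D = 104.4 mm → 0.1044 m, h = 7.21 mm → 0.00721 m; screw speed N = 29.1 rpm = 0.485 rev/s
γ̇ = π·D·N / h = π · 0.1044 · 0.485 / 0.00721 = 22.0626 s⁻¹
Adiabatic rise: ΔT = η γ̇² t_res / (ρ cp) = 4116·(22.0626)²·23.4095 / (1320·2512) = 14.1445 K

value=14.14 K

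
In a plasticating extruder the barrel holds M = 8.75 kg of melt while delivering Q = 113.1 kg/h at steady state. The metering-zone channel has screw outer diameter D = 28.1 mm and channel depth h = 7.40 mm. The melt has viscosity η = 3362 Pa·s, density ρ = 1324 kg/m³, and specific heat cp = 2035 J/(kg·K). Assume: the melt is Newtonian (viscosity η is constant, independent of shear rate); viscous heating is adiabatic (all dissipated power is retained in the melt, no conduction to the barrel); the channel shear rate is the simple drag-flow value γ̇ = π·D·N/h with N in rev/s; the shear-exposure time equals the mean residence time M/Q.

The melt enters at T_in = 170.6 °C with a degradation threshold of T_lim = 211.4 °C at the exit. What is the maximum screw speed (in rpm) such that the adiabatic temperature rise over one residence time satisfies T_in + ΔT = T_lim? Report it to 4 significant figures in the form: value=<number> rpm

Throughput in SI: Q_s = 113.1 kg/h ÷ 3600 s/h = 0.0314167 kg/s
t_res = M / Q_s = 8.75 ÷ 0.0314167 = 278.515 s
D = 28.1 mm = 0.0281 m;  h = 7.40 mm = 0.0074 m
Allowable rise: ΔT_a = T_lim − T_in = 211.4 − 170.6 = 40.8 K
Invert ΔT = ηγ̇²t_res/(ρcp) for γ̇: γ̇_max² = ΔT_a ρ cp / (η t_res) = 40.8·1324·2035 / (3362·278.515) = 117.4 s⁻²
γ̇_max = sqrt(117.4) = 10.8351 s⁻¹
N_max = γ̇_max h / (πD) = 10.8351·0.0074/(π·0.0281) = 0.908257 rev/s → ×60 = 54.4954 rpm

value=54.50 rpm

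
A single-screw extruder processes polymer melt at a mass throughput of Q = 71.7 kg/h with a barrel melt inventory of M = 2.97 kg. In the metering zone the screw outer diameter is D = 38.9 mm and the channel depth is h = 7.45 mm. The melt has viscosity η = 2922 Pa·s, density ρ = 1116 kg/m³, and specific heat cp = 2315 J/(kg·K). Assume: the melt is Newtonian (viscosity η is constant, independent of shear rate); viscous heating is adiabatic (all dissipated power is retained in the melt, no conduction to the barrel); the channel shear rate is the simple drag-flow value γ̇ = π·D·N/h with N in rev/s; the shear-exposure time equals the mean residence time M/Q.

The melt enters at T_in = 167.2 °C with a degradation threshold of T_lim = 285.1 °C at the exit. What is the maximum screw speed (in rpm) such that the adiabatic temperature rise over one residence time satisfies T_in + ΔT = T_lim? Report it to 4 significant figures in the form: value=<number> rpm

Convert throughput: Q = 71.7 kg/h = 71.7/3600 = 0.0199167 kg/s
t_res = M / Q_s = 2.97 ÷ 0.0199167 = 149.121 s
D = 38.9 mm = 0.0389 m;  h = 7.45 mm = 0.00745 m
ΔT_a = T_lim − T_in = 285.1 °C − 167.2 °C = 117.9 K
γ̇_max² = ΔT_a·ρ·cp / (η·t_res) = [117.9 × 1116 × 2315] / [2922 × 149.121] = 699.051 s⁻²
γ̇_max = sqrt(699.051) = 26.4396 s⁻¹
N_max = γ̇_max h / (πD) = 26.4396·0.00745/(π·0.0389) = 1.6118 rev/s → ×60 = 96.708 rpm

value=96.71 rpm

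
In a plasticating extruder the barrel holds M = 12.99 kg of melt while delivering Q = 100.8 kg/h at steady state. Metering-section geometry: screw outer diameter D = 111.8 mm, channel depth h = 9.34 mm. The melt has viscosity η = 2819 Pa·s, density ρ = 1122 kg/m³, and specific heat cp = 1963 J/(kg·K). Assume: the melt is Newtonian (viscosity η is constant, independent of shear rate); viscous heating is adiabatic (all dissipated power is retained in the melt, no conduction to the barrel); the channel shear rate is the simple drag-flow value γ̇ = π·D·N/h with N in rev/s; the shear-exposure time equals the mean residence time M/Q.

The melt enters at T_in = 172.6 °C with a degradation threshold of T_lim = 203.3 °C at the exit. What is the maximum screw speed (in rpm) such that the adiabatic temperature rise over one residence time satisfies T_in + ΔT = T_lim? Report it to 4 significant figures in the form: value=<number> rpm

Throughput in SI: Q_s = 100.8 kg/h ÷ 3600 s/h = 0.028 kg/s
Mean residence time: t_res = M/Q_s = 12.99 kg / 0.028 kg/s = 463.929 s
Geometry in SI: D = 111.8 mm → 0.1118 m, h = 9.34 mm → 0.00934 m
ΔT_a = T_lim − T_in = 203.3 − 172.6 = 30.7 K
Invert ΔT = ηγ̇²t_res/(ρcp) for γ̇: γ̇_max² = ΔT_a ρ cp / (η t_res) = 30.7·1122·1963 / (2819·463.929) = 51.7018 s⁻²
Take the square root: γ̇_max = √(51.7018) = 7.19039 s⁻¹
N_max = γ̇_max h / (πD) = 7.19039·0.00934/(π·0.1118) = 0.191209 rev/s → ×60 = 11.4725 rpm

value=11.47 rpm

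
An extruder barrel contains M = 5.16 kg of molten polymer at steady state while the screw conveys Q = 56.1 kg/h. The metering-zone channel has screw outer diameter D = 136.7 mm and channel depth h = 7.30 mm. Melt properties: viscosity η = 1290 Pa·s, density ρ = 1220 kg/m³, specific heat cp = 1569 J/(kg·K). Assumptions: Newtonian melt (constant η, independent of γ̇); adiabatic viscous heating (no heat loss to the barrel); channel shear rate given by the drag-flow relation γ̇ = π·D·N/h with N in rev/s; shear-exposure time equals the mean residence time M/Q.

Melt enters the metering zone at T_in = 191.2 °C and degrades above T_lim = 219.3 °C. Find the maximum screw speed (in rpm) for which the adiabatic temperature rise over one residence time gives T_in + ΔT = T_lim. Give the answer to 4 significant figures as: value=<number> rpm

value=11.44 rpm

Convert throughput: Q = 56.1 kg/h = 56.1/3600 = 0.0155833 kg/s
Mean residence time: t_res = M/Q_s = 5.16 kg / 0.0155833 kg/s = 331.123 s
Geometry in SI: D = 136.7 mm → 0.1367 m, h = 7.30 mm → 0.0073 m
ΔT_a = T_lim − T_in = 219.3 °C − 191.2 °C = 28.1 K
γ̇_max² = ΔT_a·ρ·cp / (η·t_res) = [28.1 × 1220 × 1569] / [1290 × 331.123] = 125.924 s⁻²
γ̇_max = sqrt(125.924) = 11.2216 s⁻¹
Solve γ̇ = πDN/h for N: N_max = γ̇_max·h/(π·D) = 11.2216 × 0.0073 / (π × 0.1367) = 0.190748 rev/s = 11.4449 rpm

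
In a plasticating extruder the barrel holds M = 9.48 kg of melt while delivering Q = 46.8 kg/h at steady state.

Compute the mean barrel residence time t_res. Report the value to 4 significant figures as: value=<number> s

Q_s = Q / 3600 = 46.8 / 3600 = 0.013 kg/s
t_res = M / Q_s = 9.48 / 0.013 = 729.231 s

value=729.2 s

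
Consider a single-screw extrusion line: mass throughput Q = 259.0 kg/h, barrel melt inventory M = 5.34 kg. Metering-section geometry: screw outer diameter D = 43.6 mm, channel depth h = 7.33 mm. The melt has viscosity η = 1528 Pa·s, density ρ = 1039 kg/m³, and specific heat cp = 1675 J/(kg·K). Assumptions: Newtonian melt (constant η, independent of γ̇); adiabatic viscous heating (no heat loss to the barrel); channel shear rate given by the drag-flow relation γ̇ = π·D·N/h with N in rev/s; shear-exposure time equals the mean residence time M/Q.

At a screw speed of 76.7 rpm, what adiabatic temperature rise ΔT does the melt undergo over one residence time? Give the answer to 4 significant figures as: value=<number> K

Convert throughput: Q = 259.0 kg/h = 259.0/3600 = 0.0719444 kg/s
t_res = M / Q_s = 5.34 ÷ 0.0719444 = 74.2239 s
Geometry in metres: D = 43.6 mm → 0.0436 m, h = 7.33 mm → 0.00733 m; screw speed N = 76.7 rpm = 1.27833 rev/s
γ̇ = π·D·N / h = π · 0.0436 · 1.27833 / 0.00733 = 23.8878 s⁻¹
Adiabatic rise: ΔT = η γ̇² t_res / (ρ cp) = 1528·(23.8878)²·74.2239 / (1039·1675) = 37.1869 K

value=37.19 K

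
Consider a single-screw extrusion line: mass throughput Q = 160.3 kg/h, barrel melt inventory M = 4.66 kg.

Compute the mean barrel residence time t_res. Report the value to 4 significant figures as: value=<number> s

value=104.7 s

Throughput in SI: Q_s = 160.3 kg/h ÷ 3600 s/h = 0.0445278 kg/s
t_res = M / Q_s = 4.66 ÷ 0.0445278 = 104.654 s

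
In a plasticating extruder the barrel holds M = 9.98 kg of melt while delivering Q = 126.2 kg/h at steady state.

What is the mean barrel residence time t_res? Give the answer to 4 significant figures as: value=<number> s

value=284.7 s

Q_s = Q / 3600 = 126.2 / 3600 = 0.0350556 kg/s
t_res = M / Q_s = 9.98 / 0.0350556 = 284.691 s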